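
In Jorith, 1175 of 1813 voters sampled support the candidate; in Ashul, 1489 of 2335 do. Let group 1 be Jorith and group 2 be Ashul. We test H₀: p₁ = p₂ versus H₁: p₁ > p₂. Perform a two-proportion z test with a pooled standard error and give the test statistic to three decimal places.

z = 0.694

p̂₁ = 1175/1813 = 0.64810, p̂₂ = 1489/2335 = 0.63769.
Pooled p̂ = (1175+1489)/(1813+2335) = 2664/4148 = 0.64224.
SE = √(p̂(1−p̂)(1/n₁+1/n₂)) = √(0.64224·0.35776·0.000979838) = √(0.000225136) = 0.01500.
z = (0.64810 − 0.63769)/0.01500 = 0.01041/0.01500 = 0.694.
p-value = P(Z > 0.694) ≈ 0.2439.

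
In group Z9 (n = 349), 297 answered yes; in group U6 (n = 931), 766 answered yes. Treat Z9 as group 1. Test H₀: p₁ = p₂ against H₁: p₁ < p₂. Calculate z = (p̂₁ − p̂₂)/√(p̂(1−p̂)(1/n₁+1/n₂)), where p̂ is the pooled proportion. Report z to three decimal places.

z = 1.199

p̂₁ = 297/349 = 0.85100, p̂₂ = 766/931 = 0.82277.
Pooled p̂ = (297+766)/(349+931) = 1063/1280 = 0.83047.
SE = √(0.14079 × 0.00393944) = 0.02355.
z = (0.85100 − 0.82277)/0.02355 = 0.02823/0.02355 = 1.199.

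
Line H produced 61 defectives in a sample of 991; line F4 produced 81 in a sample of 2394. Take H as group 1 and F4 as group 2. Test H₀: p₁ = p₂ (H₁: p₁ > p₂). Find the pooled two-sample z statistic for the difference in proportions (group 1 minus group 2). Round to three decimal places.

z = 3.661

p̂₁ = 61/991 = 0.0615540, p̂₂ = 81/2394 = 0.0338346.
Pooled p̂ = (61+81)/(991+2394) = 142/3385 = 0.0419498.
SE = √(0.04019 × 0.00142679) = 0.0075725.
z = (0.0615540 − 0.0338346)/0.0075725 = 0.0277194/0.0075725 = 3.661.
p-value = P(Z > 3.661) ≈ 0.0001.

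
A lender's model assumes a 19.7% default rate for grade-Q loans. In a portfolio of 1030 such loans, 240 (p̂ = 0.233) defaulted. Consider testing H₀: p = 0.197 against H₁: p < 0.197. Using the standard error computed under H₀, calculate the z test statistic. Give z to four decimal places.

z = 2.9057

p̂ = 240/1030 = 0.233010.
Standard error under H₀: √(0.197×0.803/1030) = 0.012393.
z = (0.233010 − 0.197)/0.012393 = 0.036010/0.012393 = 2.9057.
p-value = P(Z < 2.906) ≈ 0.9982.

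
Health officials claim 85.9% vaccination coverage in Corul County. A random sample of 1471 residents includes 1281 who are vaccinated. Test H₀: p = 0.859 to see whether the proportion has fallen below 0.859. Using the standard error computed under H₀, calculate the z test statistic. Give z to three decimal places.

p̂ = 1281/1471 = 0.870836.
Standard error under H₀: √(0.859×0.141/1471) = 0.009074.
z = (0.870836 − 0.859)/0.009074 = 0.011836/0.009074 = 1.304.
p-value = P(Z < 1.304) ≈ 0.9040.

z = 1.304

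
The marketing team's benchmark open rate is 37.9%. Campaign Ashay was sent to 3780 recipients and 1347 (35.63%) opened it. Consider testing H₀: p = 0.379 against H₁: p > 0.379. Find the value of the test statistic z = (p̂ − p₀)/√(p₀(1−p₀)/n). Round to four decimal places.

z = -2.8705

p̂ = 1347/3780 = 0.356349.
SE = √(p₀(1−p₀)/n) = √(0.23536/3780) = 0.007891.
z = (0.356349 − 0.379)/0.007891 = -0.022651/0.007891 = -2.8705.
p-value = P(Z > -2.871) ≈ 0.9980.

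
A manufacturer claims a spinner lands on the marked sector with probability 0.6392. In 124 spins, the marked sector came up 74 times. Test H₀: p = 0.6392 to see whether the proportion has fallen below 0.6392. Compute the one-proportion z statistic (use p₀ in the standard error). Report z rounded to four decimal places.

z = -0.9838

p̂ = 74/124 ≈ 0.596774.
SE = √(p₀(1−p₀)/n) = √(0.23062/124) = 0.043126.
z = (0.596774 − 0.6392)/0.043126 = -0.042426/0.043126 = -0.9838.
p-value = P(Z < -0.984) ≈ 0.1626.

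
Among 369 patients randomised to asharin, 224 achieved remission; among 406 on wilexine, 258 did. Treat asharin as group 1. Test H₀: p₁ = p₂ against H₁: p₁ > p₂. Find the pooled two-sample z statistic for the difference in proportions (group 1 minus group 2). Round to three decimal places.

z = -0.815

p̂₁ = 224/369 ≈ 0.60705, p̂₂ = 258/406 ≈ 0.63547.
Pooled p̂ = (224+258)/(369+406) = 482/775 = 0.62194.
SE = √(0.235132 × 0.00517308) = 0.03488.
z = (0.60705 − 0.63547)/0.03488 = -0.02842/0.03488 = -0.815.
p-value = P(Z > -0.815) ≈ 0.7924.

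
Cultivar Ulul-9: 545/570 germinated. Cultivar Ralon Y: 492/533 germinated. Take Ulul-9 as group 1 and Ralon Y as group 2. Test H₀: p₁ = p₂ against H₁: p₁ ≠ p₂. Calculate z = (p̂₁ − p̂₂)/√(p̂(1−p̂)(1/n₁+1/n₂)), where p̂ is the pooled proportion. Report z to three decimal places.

p̂₁ = 545/570 = 0.95614, p̂₂ = 492/533 = 0.92308.
Pooled p̂ = (545+492)/(570+533) = 1037/1103 = 0.94016.
SE = √(0.0562564 × 0.00363056) = 0.01429.
z = (0.95614 − 0.92308)/0.01429 = 0.03306/0.01429 = 2.314.
Two-sided p-value ≈ 2·Φ(−2.314) = 0.0207.

z = 2.314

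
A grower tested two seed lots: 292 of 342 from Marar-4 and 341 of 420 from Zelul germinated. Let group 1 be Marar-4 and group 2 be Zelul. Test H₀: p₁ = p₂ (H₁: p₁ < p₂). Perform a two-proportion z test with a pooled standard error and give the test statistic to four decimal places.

z = 1.5339

p̂₁ = 292/342 = 0.853801, p̂₂ = 341/420 = 0.811905.
Pooled p̂ = (292+341)/(342+420) = 633/762 = 0.830709.
SE = √(0.140632 × 0.00530493) = 0.027314.
z = (0.853801 − 0.811905)/0.027314 = 0.041896/0.027314 = 1.5339.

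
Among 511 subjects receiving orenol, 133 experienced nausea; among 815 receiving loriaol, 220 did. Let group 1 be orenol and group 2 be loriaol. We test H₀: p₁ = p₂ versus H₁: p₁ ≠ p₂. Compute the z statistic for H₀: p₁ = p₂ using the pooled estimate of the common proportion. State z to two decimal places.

p̂₁ = 133/511 = 0.2603, p̂₂ = 220/815 = 0.2699.
Pooled p̂ = (133+220)/(511+815) = 353/1326 = 0.2662.
SE = √(0.195344 × 0.00318394) = 0.0249.
z = (0.2603 − 0.2699)/0.0249 = -0.0096/0.0249 = -0.39.
Two-sided p-value ≈ 2·Φ(−0.388) = 0.6984.

z = -0.39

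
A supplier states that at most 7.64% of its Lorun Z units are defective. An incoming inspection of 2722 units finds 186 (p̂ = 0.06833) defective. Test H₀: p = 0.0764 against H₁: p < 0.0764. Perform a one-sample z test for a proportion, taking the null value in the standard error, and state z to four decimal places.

p̂ = 186/2722 ≈ 0.0683321.
SE = √(p₀(1−p₀)/n) = √(0.070563/2722) = 0.0050915.
z = (0.0683321 − 0.0764)/0.0050915 = -0.0080679/0.0050915 = -1.5846.

z = -1.5846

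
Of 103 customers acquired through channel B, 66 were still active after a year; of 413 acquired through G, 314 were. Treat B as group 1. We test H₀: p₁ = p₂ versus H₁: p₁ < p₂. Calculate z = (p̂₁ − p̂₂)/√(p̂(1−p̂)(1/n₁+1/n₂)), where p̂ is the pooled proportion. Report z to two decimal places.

p̂₁ = 66/103 ≈ 0.6408, p̂₂ = 314/413 ≈ 0.7603.
Pooled p̂ = (66+314)/(103+413) = 380/516 = 0.7364.
SE = √(0.194099 × 0.01213) = 0.0485.
z = (0.6408 − 0.7603)/0.0485 = -0.1195/0.0485 = -2.46.
p-value = P(Z < -2.463) ≈ 0.0069.

z = -2.46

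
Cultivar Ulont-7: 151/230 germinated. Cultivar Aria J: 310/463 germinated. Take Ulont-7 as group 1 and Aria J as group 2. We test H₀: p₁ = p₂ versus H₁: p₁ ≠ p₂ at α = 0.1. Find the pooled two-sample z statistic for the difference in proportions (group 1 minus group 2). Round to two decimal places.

p̂₁ = 151/230 ≈ 0.6565, p̂₂ = 310/463 ≈ 0.6695.
Pooled p̂ = (151+310)/(230+463) = 461/693 = 0.6652.
SE = √(p̂(1−p̂)(1/n₁+1/n₂)) = √(0.6652·0.3348·0.00650765) = √(0.00144926) = 0.0381.
z = (0.6565 − 0.6695)/0.0381 = -0.0130/0.0381 = -0.34.
Two-sided p-value ≈ 2·Φ(−0.342) = 0.7323. With α = 0.1, fail to reject H₀.

z = -0.34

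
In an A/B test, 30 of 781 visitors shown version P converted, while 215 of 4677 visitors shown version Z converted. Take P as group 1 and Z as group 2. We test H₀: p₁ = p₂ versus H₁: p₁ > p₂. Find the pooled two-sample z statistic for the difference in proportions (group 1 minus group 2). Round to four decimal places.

p̂₁ = 30/781 = 0.0384123, p̂₂ = 215/4677 = 0.0459696.
Pooled p̂ = (30+215)/(781+4677) = 245/5458 = 0.0448882.
SE = √(p̂(1−p̂)(1/n₁+1/n₂)) = √(0.0448882·0.9551118·0.00149422) = √(6.40622e-05) = 0.0080039.
z = (0.0384123 − 0.0459696)/0.0080039 = -0.0075573/0.0080039 = -0.9442.
p-value = P(Z > -0.944) ≈ 0.8275.

z = -0.9442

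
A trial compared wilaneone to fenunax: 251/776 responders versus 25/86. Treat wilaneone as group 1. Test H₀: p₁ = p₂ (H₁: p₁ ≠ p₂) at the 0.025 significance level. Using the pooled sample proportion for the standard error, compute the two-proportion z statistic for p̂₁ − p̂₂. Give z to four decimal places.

z = 0.6178

p̂₁ = 251/776 = 0.323454, p̂₂ = 25/86 = 0.290698.
Pooled p̂ = (251+25)/(776+86) = 276/862 = 0.320186.
SE = √(0.217667 × 0.0129166) = 0.053024.
z = (0.323454 − 0.290698)/0.053024 = 0.032756/0.053024 = 0.6178.
p-value = 2·P(Z > 0.618) ≈ 0.5367, so at α = 0.025 we fail to reject H₀.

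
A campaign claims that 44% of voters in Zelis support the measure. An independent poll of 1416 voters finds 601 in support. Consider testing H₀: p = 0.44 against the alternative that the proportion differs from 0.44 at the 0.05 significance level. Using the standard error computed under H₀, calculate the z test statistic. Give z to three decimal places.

z = -1.180

p̂ = 601/1416 ≈ 0.42444.
Under H₀, SE = √(0.44·0.56/1416) = √(0.000174011) = 0.01319.
z = (0.42444 − 0.44)/0.01319 = -0.01556/0.01319 = -1.180.
Two-sided p-value ≈ 2·Φ(−1.180) = 0.2380; since p > α = 0.05, fail to reject H₀.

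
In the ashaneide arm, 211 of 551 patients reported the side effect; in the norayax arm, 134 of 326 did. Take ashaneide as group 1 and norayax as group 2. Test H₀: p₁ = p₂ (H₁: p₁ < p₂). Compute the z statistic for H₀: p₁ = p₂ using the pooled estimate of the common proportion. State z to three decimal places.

p̂₁ = 211/551 ≈ 0.38294, p̂₂ = 134/326 ≈ 0.41104.
Pooled p̂ = (211+134)/(551+326) = 345/877 = 0.39339.
SE = √(0.238634 × 0.00488237) = 0.03413.
z = (0.38294 − 0.41104)/0.03413 = -0.02810/0.03413 = -0.823.

z = -0.823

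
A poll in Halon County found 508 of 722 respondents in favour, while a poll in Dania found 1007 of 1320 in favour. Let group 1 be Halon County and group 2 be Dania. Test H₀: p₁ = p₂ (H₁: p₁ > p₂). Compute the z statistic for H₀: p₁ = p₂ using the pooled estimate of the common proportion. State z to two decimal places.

p̂₁ = 508/722 ≈ 0.70360, p̂₂ = 1007/1320 ≈ 0.76288.
Pooled p̂ = (508+1007)/(722+1320) = 1515/2042 = 0.74192.
SE = √(0.191475 × 0.00214262) = 0.02025.
z = (0.70360 − 0.76288)/0.02025 = -0.05928/0.02025 = -2.93.
p-value = P(Z > -2.927) ≈ 0.9983.

z = -2.93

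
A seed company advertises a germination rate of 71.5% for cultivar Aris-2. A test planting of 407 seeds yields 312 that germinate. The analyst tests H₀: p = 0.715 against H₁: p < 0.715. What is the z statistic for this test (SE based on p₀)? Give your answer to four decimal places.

z = 2.3054

p̂ = 312/407 ≈ 0.766585.
Standard error under H₀: √(0.715×0.285/407) = 0.022376.
z = (0.766585 − 0.715)/0.022376 = 0.051585/0.022376 = 2.3054.
p-value = P(Z < 2.305) ≈ 0.9894.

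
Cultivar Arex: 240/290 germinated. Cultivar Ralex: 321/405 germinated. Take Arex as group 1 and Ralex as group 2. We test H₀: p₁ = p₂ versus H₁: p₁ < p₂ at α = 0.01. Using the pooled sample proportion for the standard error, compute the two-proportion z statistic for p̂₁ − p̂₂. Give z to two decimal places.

z = 1.15

p̂₁ = 240/290 ≈ 0.82759, p̂₂ = 321/405 ≈ 0.79259.
Pooled p̂ = (240+321)/(290+405) = 561/695 = 0.80719.
SE = √(0.155632 × 0.00591741) = 0.03035.
z = (0.82759 − 0.79259)/0.03035 = 0.03500/0.03035 = 1.15.
p-value = P(Z < 1.153) ≈ 0.8756. With α = 0.01, fail to reject H₀.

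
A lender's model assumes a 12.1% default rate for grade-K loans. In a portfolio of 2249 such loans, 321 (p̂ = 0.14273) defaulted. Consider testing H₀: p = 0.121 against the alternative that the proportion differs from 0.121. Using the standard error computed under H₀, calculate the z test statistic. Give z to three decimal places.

p̂ = 321/2249 = 0.142730.
Standard error under H₀: √(0.121×0.879/2249) = 0.006877.
z = (0.142730 − 0.121)/0.006877 = 0.021730/0.006877 = 3.160.
Two-sided p-value ≈ 2·Φ(−3.160) = 0.0016.

z = 3.160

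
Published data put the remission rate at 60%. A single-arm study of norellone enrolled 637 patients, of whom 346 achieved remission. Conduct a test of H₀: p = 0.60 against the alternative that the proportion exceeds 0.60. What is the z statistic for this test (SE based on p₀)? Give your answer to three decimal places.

p̂ = 346/637 = 0.54317.
SE = √(p₀(1−p₀)/n) = √(0.24/637) = 0.01941.
z = (0.54317 − 0.6)/0.01941 = -0.05683/0.01941 = -2.928.

z = -2.928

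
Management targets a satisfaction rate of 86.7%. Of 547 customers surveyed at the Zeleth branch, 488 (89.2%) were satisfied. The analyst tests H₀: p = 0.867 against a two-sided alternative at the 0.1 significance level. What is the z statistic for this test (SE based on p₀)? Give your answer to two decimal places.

p̂ = 488/547 = 0.8921.
SE = √(p₀(1−p₀)/n) = √(0.11531/547) = 0.0145.
z = (0.8921 − 0.867)/0.0145 = 0.0251/0.0145 = 1.73.
p-value = 2·P(Z > 1.731) ≈ 0.0834. With α = 0.1, reject H₀.

z = 1.73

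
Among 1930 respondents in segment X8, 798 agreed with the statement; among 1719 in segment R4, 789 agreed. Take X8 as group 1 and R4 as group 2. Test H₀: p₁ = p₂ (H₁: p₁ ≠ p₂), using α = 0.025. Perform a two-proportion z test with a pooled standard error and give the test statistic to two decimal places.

p̂₁ = 798/1930 = 0.4135, p̂₂ = 789/1719 = 0.4590.
Pooled p̂ = (798+789)/(1930+1719) = 1587/3649 = 0.4349.
SE = √(p̂(1−p̂)(1/n₁+1/n₂)) = √(0.4349·0.5651·0.00109987) = √(0.000270308) = 0.0164.
z = (0.4135 − 0.4590)/0.0164 = -0.0455/0.0164 = -2.77.
Two-sided p-value ≈ 2·Φ(−2.768) = 0.0056, so at α = 0.025 we reject H₀.

z = -2.77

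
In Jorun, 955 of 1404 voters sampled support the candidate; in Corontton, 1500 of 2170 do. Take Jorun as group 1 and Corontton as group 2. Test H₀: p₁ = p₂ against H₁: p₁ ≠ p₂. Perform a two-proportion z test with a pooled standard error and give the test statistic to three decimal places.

p̂₁ = 955/1404 ≈ 0.68020, p̂₂ = 1500/2170 ≈ 0.69124.
Pooled p̂ = (955+1500)/(1404+2170) = 2455/3574 = 0.68691.
SE = √(0.215066 × 0.00117308) = 0.01588.
z = (0.68020 − 0.69124)/0.01588 = -0.01104/0.01588 = -0.695.

z = -0.695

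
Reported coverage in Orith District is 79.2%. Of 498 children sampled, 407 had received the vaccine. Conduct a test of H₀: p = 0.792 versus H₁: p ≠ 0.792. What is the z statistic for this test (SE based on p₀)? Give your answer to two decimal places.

z = 1.39

p̂ = 407/498 ≈ 0.8173.
SE = √(p₀(1−p₀)/n) = √(0.16474/498) = 0.0182.
z = (0.8173 − 0.792)/0.0182 = 0.0253/0.0182 = 1.39.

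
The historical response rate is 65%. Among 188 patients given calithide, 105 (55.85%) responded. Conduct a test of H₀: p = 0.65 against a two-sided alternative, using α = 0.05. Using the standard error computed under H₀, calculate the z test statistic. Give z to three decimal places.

p̂ = 105/188 = 0.55851.
SE = √(p₀(1−p₀)/n) = √(0.2275/188) = 0.03479.
z = (0.55851 − 0.65)/0.03479 = -0.09149/0.03479 = -2.630.
p-value = 2·P(Z > 2.630) ≈ 0.0085, so at α = 0.05 we reject H₀.

z = -2.630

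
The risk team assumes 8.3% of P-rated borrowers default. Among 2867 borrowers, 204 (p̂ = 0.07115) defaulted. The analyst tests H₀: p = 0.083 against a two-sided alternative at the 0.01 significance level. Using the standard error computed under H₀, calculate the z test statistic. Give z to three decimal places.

z = -2.299

p̂ = 204/2867 = 0.071155.
Standard error under H₀: √(0.083×0.917/2867) = 0.005152.
z = (0.071155 − 0.083)/0.005152 = -0.011845/0.005152 = -2.299.
Two-sided p-value ≈ 2·Φ(−2.299) = 0.0215. With α = 0.01, fail to reject H₀.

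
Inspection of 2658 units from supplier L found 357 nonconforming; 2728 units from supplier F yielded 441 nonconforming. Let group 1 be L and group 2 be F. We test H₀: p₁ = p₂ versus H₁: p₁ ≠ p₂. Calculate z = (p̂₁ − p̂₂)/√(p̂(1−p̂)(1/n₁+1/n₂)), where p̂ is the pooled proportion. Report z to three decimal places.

z = -2.824

p̂₁ = 357/2658 = 0.134312, p̂₂ = 441/2728 = 0.161657.
Pooled p̂ = (357+441)/(2658+2728) = 798/5386 = 0.148162.
SE = √(p̂(1−p̂)(1/n₁+1/n₂)) = √(0.148162·0.851838·0.000742792) = √(9.37477e-05) = 0.009682.
z = (0.134312 − 0.161657)/0.009682 = -0.027345/0.009682 = -2.824.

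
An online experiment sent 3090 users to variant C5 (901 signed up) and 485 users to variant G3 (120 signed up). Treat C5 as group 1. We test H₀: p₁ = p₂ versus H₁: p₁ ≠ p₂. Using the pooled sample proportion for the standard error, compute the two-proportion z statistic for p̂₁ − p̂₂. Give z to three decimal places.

p̂₁ = 901/3090 = 0.29159, p̂₂ = 120/485 = 0.24742.
Pooled p̂ = (901+120)/(3090+485) = 1021/3575 = 0.28559.
SE = √(0.20403 × 0.00238548) = 0.02206.
z = (0.29159 − 0.24742)/0.02206 = 0.04417/0.02206 = 2.002.

z = 2.002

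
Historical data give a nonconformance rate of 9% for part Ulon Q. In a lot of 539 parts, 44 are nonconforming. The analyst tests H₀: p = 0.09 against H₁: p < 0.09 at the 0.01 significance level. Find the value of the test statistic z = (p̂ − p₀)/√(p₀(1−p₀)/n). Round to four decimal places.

z = -0.6788

p̂ = 44/539 = 0.081633.
Under H₀, SE = √(0.09·0.91/539) = √(0.000151948) = 0.012327.
z = (0.081633 − 0.09)/0.012327 = -0.008367/0.012327 = -0.6788.
p-value = P(Z < -0.679) ≈ 0.2486; since p > α = 0.01, fail to reject H₀.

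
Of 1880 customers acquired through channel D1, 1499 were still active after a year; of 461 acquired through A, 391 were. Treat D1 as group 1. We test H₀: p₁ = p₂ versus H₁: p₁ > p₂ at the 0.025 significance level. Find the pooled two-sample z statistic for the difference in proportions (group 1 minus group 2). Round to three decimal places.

p̂₁ = 1499/1880 = 0.79734, p̂₂ = 391/461 = 0.84816.
Pooled p̂ = (1499+391)/(1880+461) = 1890/2341 = 0.80735.
SE = √(0.155538 × 0.00270111) = 0.02050.
z = (0.79734 − 0.84816)/0.02050 = -0.05082/0.02050 = -2.479.
p-value = P(Z > -2.479) ≈ 0.9934, so at α = 0.025 we fail to reject H₀.

z = -2.479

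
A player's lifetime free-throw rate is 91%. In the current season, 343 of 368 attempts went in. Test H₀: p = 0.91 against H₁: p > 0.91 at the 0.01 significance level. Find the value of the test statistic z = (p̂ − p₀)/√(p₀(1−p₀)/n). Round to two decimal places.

p̂ = 343/368 ≈ 0.9321.
SE = √(p₀(1−p₀)/n) = √(0.0819/368) = 0.0149.
z = (0.9321 − 0.91)/0.0149 = 0.0221/0.0149 = 1.48.
p-value = P(Z > 1.479) ≈ 0.0696; since p > α = 0.01, fail to reject H₀.

z = 1.48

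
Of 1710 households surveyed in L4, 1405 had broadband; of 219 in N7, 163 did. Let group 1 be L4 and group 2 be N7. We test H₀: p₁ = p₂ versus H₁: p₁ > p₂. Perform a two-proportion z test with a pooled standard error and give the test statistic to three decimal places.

z = 2.763

p̂₁ = 1405/1710 ≈ 0.82164, p̂₂ = 163/219 ≈ 0.74429.
Pooled p̂ = (1405+163)/(1710+219) = 1568/1929 = 0.81286.
SE = √(0.152121 × 0.00515101) = 0.02799.
z = (0.82164 − 0.74429)/0.02799 = 0.07735/0.02799 = 2.763.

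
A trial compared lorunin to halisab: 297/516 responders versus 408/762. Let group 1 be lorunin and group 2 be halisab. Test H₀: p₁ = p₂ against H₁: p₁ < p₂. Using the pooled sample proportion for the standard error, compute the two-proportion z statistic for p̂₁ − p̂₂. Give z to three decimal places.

p̂₁ = 297/516 ≈ 0.57558, p̂₂ = 408/762 ≈ 0.53543.
Pooled p̂ = (297+408)/(516+762) = 705/1278 = 0.55164.
SE = √(0.247333 × 0.00325032) = 0.02835.
z = (0.57558 − 0.53543)/0.02835 = 0.04015/0.02835 = 1.416.

z = 1.416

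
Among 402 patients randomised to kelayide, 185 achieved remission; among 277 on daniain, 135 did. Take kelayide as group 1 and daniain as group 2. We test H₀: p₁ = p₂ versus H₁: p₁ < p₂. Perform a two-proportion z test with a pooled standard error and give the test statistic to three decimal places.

p̂₁ = 185/402 = 0.46020, p̂₂ = 135/277 = 0.48736.
Pooled p̂ = (185+135)/(402+277) = 320/679 = 0.47128.
SE = √(0.249175 × 0.00609767) = 0.03898.
z = (0.46020 − 0.48736)/0.03898 = -0.02716/0.03898 = -0.697.

z = -0.697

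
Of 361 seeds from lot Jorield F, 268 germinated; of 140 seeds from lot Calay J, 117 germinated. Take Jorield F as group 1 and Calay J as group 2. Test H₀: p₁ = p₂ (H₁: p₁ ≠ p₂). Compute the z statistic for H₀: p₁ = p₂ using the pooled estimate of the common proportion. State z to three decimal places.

z = -2.222

p̂₁ = 268/361 = 0.74238, p̂₂ = 117/140 = 0.83571.
Pooled p̂ = (268+117)/(361+140) = 385/501 = 0.76846.
SE = √(0.177928 × 0.00991294) = 0.04200.
z = (0.74238 − 0.83571)/0.04200 = -0.09333/0.04200 = -2.222.
Two-sided p-value ≈ 2·Φ(−2.222) = 0.0263.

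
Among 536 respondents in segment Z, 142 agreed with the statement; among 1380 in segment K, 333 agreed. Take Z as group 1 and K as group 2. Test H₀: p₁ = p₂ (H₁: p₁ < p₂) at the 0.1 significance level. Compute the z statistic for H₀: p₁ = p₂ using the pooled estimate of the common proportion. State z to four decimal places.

z = 1.0748

p̂₁ = 142/536 ≈ 0.264925, p̂₂ = 333/1380 ≈ 0.241304.
Pooled p̂ = (142+333)/(536+1380) = 475/1916 = 0.247912.
SE = √(p̂(1−p̂)(1/n₁+1/n₂)) = √(0.247912·0.752088·0.00259031) = √(0.000482968) = 0.021977.
z = (0.264925 − 0.241304)/0.021977 = 0.023621/0.021977 = 1.0748.
p-value = P(Z < 1.075) ≈ 0.8588, so at α = 0.1 we fail to reject H₀.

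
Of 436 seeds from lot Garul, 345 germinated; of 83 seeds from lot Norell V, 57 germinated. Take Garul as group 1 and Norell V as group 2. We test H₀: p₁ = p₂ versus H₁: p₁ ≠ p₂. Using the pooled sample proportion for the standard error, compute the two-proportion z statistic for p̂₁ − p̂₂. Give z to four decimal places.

p̂₁ = 345/436 = 0.7912844, p̂₂ = 57/83 = 0.6867470.
Pooled p̂ = (345+57)/(436+83) = 402/519 = 0.7745665.
SE = √(0.174613 × 0.0143418) = 0.0500426.
z = (0.7912844 − 0.6867470)/0.0500426 = 0.1045374/0.0500426 = 2.0890.
Two-sided p-value ≈ 2·Φ(−2.089) = 0.0367.

z = 2.0890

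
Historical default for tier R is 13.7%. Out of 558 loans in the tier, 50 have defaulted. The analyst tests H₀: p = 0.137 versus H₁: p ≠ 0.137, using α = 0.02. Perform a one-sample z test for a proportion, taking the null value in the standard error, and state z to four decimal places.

p̂ = 50/558 ≈ 0.08960573.
SE = √(p₀(1−p₀)/n) = √(0.11823/558) = 0.01455622.
z = (0.08960573 − 0.137)/0.01455622 = -0.04739427/0.01455622 = -3.2559.
Two-sided p-value ≈ 2·Φ(−3.256) = 0.0011. With α = 0.02, reject H₀.

z = -3.2559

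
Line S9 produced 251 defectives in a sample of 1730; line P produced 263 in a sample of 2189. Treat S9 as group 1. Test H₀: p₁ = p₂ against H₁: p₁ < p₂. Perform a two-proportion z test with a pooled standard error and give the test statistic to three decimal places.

z = 2.297

p̂₁ = 251/1730 = 0.14509, p̂₂ = 263/2189 = 0.12015.
Pooled p̂ = (251+263)/(1730+2189) = 514/3919 = 0.13116.
SE = √(p̂(1−p̂)(1/n₁+1/n₂)) = √(0.13116·0.86884·0.00103486) = √(0.000117927) = 0.01086.
z = (0.14509 − 0.12015)/0.01086 = 0.02494/0.01086 = 2.297.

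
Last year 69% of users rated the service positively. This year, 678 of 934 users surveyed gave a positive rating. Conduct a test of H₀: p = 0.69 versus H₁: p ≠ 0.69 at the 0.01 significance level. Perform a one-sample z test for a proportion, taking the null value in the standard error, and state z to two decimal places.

p̂ = 678/934 = 0.72591.
Under H₀, SE = √(0.69·0.31/934) = √(0.000229015) = 0.01513.
z = (0.72591 − 0.69)/0.01513 = 0.03591/0.01513 = 2.37.
p-value = 2·P(Z > 2.373) ≈ 0.0176. With α = 0.01, fail to reject H₀.

z = 2.37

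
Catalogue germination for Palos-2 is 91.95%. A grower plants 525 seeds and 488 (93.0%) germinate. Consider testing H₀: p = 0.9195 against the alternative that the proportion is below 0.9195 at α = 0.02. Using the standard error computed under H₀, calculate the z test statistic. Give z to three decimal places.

p̂ = 488/525 ≈ 0.92952.
Standard error under H₀: √(0.9195×0.0805/525) = 0.01187.
z = (0.92952 − 0.9195)/0.01187 = 0.01002/0.01187 = 0.844.
p-value = P(Z < 0.844) ≈ 0.8007. With α = 0.02, fail to reject H₀.

z = 0.844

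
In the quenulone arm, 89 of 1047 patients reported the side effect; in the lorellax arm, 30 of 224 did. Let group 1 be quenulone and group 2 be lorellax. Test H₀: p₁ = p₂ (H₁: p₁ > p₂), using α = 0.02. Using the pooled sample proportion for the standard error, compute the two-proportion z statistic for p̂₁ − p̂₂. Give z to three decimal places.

p̂₁ = 89/1047 = 0.08500, p̂₂ = 30/224 = 0.13393.
Pooled p̂ = (89+30)/(1047+224) = 119/1271 = 0.09363.
SE = √(0.084861 × 0.0054194) = 0.02145.
z = (0.08500 − 0.13393)/0.02145 = -0.04893/0.02145 = -2.281.
p-value = P(Z > -2.281) ≈ 0.9887. With α = 0.02, fail to reject H₀.

z = -2.281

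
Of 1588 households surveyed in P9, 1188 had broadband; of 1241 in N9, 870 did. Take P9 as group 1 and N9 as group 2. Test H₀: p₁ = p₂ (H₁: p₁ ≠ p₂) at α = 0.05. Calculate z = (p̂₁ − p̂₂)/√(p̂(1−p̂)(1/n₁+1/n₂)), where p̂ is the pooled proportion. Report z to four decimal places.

p̂₁ = 1188/1588 = 0.748111, p̂₂ = 870/1241 = 0.701048.
Pooled p̂ = (1188+870)/(1588+1241) = 2058/2829 = 0.727466.
SE = √(p̂(1−p̂)(1/n₁+1/n₂)) = √(0.727466·0.272534·0.00143552) = √(0.000284606) = 0.016870.
z = (0.748111 − 0.701048)/0.016870 = 0.047063/0.016870 = 2.7897.
Two-sided p-value ≈ 2·Φ(−2.790) = 0.0053. With α = 0.05, reject H₀.

z = 2.7897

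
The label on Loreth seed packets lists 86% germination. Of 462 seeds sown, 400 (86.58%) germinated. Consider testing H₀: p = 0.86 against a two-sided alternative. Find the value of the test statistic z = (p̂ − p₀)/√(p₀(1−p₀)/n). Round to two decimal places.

p̂ = 400/462 ≈ 0.8658.
Standard error under H₀: √(0.86×0.14/462) = 0.0161.
z = (0.8658 − 0.86)/0.0161 = 0.0058/0.0161 = 0.36.
p-value = 2·P(Z > 0.359) ≈ 0.7193.

z = 0.36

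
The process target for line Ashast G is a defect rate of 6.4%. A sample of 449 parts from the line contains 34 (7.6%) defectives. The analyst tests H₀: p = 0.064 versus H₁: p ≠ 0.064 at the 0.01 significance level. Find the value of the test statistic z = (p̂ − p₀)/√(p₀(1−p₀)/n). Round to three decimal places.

z = 1.015

p̂ = 34/449 = 0.07572.
Standard error under H₀: √(0.064×0.936/449) = 0.01155.
z = (0.07572 − 0.064)/0.01155 = 0.01172/0.01155 = 1.015.
Two-sided p-value ≈ 2·Φ(−1.015) = 0.3101, so at α = 0.01 we fail to reject H₀.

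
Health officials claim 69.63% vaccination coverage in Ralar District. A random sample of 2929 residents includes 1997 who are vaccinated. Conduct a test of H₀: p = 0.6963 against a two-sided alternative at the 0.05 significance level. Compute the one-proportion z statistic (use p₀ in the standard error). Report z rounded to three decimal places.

p̂ = 1997/2929 ≈ 0.68180.
Under H₀, SE = √(0.6963·0.3037/2929) = √(7.21974e-05) = 0.00850.
z = (0.68180 − 0.6963)/0.00850 = -0.01450/0.00850 = -1.706.
Two-sided p-value ≈ 2·Φ(−1.706) = 0.0880; since p > α = 0.05, fail to reject H₀.

z = -1.706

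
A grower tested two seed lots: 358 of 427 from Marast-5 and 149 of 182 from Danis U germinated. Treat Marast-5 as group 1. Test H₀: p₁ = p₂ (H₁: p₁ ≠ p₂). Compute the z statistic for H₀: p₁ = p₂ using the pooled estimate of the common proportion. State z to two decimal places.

p̂₁ = 358/427 ≈ 0.8384, p̂₂ = 149/182 ≈ 0.8187.
Pooled p̂ = (358+149)/(427+182) = 507/609 = 0.8325.
SE = √(p̂(1−p̂)(1/n₁+1/n₂)) = √(0.8325·0.1675·0.00783643) = √(0.00109268) = 0.0331.
z = (0.8384 − 0.8187)/0.0331 = 0.0197/0.0331 = 0.60.
p-value = 2·P(Z > 0.597) ≈ 0.5507.

z = 0.60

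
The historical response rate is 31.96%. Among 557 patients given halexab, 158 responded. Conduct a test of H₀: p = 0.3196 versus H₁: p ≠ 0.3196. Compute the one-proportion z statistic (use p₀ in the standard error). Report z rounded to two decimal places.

p̂ = 158/557 ≈ 0.28366.
Standard error under H₀: √(0.3196×0.6804/557) = 0.01976.
z = (0.28366 − 0.3196)/0.01976 = -0.03594/0.01976 = -1.82.
p-value = 2·P(Z > 1.819) ≈ 0.0689.

z = -1.82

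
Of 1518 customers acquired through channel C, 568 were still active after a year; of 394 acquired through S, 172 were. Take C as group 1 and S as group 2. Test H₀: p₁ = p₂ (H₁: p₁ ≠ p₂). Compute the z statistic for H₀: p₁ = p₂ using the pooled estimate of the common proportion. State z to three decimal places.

z = -2.265

p̂₁ = 568/1518 = 0.37418, p̂₂ = 172/394 = 0.43655.
Pooled p̂ = (568+172)/(1518+394) = 740/1912 = 0.38703.
SE = √(0.237238 × 0.00319683) = 0.02754.
z = (0.37418 − 0.43655)/0.02754 = -0.06237/0.02754 = -2.265.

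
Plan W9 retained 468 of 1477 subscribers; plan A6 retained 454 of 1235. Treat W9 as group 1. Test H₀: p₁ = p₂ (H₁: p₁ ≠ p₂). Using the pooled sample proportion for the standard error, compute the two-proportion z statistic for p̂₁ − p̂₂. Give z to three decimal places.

p̂₁ = 468/1477 = 0.316858, p̂₂ = 454/1235 = 0.367611.
Pooled p̂ = (468+454)/(1477+1235) = 922/2712 = 0.339971.
SE = √(0.224391 × 0.00148676) = 0.018265.
z = (0.316858 − 0.367611)/0.018265 = -0.050753/0.018265 = -2.779.

z = -2.779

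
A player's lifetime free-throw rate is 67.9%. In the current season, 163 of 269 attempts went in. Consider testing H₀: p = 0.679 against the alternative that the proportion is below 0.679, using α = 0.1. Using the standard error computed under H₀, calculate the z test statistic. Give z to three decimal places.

p̂ = 163/269 ≈ 0.60595.
SE = √(p₀(1−p₀)/n) = √(0.21796/269) = 0.02847.
z = (0.60595 − 0.679)/0.02847 = -0.07305/0.02847 = -2.566.
p-value = P(Z < -2.566) ≈ 0.0051; since p < α = 0.1, reject H₀.

z = -2.566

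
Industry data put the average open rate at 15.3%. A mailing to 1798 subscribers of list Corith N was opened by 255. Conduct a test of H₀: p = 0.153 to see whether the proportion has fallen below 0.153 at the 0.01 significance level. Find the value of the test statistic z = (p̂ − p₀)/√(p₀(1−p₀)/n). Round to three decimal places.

z = -1.316

p̂ = 255/1798 = 0.141824.
Under H₀, SE = √(0.153·0.847/1798) = √(7.20751e-05) = 0.008490.
z = (0.141824 − 0.153)/0.008490 = -0.011176/0.008490 = -1.316.
p-value = P(Z < -1.316) ≈ 0.0940; since p > α = 0.01, fail to reject H₀.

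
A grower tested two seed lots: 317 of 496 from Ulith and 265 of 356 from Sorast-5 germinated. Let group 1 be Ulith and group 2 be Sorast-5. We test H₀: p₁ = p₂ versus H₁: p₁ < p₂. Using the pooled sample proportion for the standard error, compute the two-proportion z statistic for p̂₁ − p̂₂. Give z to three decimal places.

p̂₁ = 317/496 ≈ 0.63911, p̂₂ = 265/356 ≈ 0.74438.
Pooled p̂ = (317+265)/(496+356) = 582/852 = 0.68310.
SE = √(p̂(1−p̂)(1/n₁+1/n₂)) = √(0.68310·0.31690·0.00482512) = √(0.00104452) = 0.03232.
z = (0.63911 − 0.74438)/0.03232 = -0.10527/0.03232 = -3.257.
p-value = P(Z < -3.257) ≈ 0.0006.

z = -3.257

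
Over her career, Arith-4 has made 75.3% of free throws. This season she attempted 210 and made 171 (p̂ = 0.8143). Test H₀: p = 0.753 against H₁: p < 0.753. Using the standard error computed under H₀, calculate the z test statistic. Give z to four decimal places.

z = 2.0593

p̂ = 171/210 ≈ 0.814286.
Standard error under H₀: √(0.753×0.247/210) = 0.029760.
z = (0.814286 − 0.753)/0.029760 = 0.061286/0.029760 = 2.0593.
p-value = P(Z < 2.059) ≈ 0.9803.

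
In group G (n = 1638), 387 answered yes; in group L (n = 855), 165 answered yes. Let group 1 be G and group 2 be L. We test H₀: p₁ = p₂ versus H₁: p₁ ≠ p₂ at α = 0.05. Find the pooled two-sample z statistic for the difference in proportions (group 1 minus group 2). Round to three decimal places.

z = 2.471

p̂₁ = 387/1638 = 0.236264, p̂₂ = 165/855 = 0.192982.
Pooled p̂ = (387+165)/(1638+855) = 552/2493 = 0.221420.
SE = √(0.172393 × 0.00178009) = 0.017518.
z = (0.236264 − 0.192982)/0.017518 = 0.043282/0.017518 = 2.471.
p-value = 2·P(Z > 2.471) ≈ 0.0135; since p < α = 0.05, reject H₀.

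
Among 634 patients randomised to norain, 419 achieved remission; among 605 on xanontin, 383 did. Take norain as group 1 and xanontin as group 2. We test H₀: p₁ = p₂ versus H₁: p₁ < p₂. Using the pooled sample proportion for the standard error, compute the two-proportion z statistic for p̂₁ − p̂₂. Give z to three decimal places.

p̂₁ = 419/634 = 0.660883, p̂₂ = 383/605 = 0.633058.
Pooled p̂ = (419+383)/(634+605) = 802/1239 = 0.647296.
SE = √(0.228304 × 0.00323018) = 0.027156.
z = (0.660883 − 0.633058)/0.027156 = 0.027825/0.027156 = 1.025.
p-value = P(Z < 1.025) ≈ 0.8472.

z = 1.025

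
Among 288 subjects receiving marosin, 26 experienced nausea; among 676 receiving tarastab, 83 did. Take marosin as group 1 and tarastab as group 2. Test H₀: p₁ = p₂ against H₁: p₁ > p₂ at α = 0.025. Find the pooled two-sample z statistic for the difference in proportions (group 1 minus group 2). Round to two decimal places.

p̂₁ = 26/288 = 0.0903, p̂₂ = 83/676 = 0.1228.
Pooled p̂ = (26+83)/(288+676) = 109/964 = 0.1131.
SE = √(p̂(1−p̂)(1/n₁+1/n₂)) = √(0.1131·0.8869·0.00495151) = √(0.000496565) = 0.0223.
z = (0.0903 − 0.1228)/0.0223 = -0.0325/0.0223 = -1.46.
p-value = P(Z > -1.459) ≈ 0.9277, so at α = 0.025 we fail to reject H₀.

z = -1.46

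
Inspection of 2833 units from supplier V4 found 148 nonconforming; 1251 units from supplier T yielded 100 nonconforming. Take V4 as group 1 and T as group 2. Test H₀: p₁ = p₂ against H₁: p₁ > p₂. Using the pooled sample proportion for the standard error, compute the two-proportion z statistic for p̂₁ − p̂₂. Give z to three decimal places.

p̂₁ = 148/2833 ≈ 0.05224, p̂₂ = 100/1251 ≈ 0.07994.
Pooled p̂ = (148+100)/(2833+1251) = 248/4084 = 0.06072.
SE = √(p̂(1−p̂)(1/n₁+1/n₂)) = √(0.06072·0.93928·0.00115234) = √(6.57265e-05) = 0.00811.
z = (0.05224 − 0.07994)/0.00811 = -0.02770/0.00811 = -3.416.

z = -3.416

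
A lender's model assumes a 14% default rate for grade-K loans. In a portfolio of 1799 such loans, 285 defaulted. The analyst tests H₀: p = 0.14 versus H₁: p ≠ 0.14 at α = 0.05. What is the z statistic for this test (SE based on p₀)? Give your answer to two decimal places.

p̂ = 285/1799 ≈ 0.15842.
Standard error under H₀: √(0.14×0.86/1799) = 0.00818.
z = (0.15842 − 0.14)/0.00818 = 0.01842/0.00818 = 2.25.
p-value = 2·P(Z > 2.252) ≈ 0.0243, so at α = 0.05 we reject H₀.

z = 2.25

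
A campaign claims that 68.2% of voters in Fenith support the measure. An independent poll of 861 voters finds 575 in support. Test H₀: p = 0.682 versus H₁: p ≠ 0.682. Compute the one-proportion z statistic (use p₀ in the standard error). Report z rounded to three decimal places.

z = -0.893

p̂ = 575/861 ≈ 0.66783.
Under H₀, SE = √(0.682·0.318/861) = √(0.000251889) = 0.01587.
z = (0.66783 − 0.682)/0.01587 = -0.01417/0.01587 = -0.893.
Two-sided p-value ≈ 2·Φ(−0.893) = 0.3719.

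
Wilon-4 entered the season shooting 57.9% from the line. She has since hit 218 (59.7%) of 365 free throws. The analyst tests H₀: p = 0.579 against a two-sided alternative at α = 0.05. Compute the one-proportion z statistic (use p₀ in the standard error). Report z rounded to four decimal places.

p̂ = 218/365 ≈ 0.597260.
Under H₀, SE = √(0.579·0.421/365) = √(0.000667833) = 0.025842.
z = (0.597260 − 0.579)/0.025842 = 0.018260/0.025842 = 0.7066.
Two-sided p-value ≈ 2·Φ(−0.707) = 0.4798. With α = 0.05, fail to reject H₀.

z = 0.7066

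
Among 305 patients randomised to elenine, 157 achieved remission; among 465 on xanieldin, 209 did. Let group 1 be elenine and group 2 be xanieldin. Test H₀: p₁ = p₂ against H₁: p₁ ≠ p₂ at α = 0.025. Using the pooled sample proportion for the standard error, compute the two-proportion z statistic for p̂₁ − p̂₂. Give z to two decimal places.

z = 1.77

p̂₁ = 157/305 = 0.5148, p̂₂ = 209/465 = 0.4495.
Pooled p̂ = (157+209)/(305+465) = 366/770 = 0.4753.
SE = √(p̂(1−p̂)(1/n₁+1/n₂)) = √(0.4753·0.5247·0.00542923) = √(0.001354) = 0.0368.
z = (0.5148 − 0.4495)/0.0368 = 0.0653/0.0368 = 1.77.
p-value = 2·P(Z > 1.774) ≈ 0.0760; since p > α = 0.025, fail to reject H₀.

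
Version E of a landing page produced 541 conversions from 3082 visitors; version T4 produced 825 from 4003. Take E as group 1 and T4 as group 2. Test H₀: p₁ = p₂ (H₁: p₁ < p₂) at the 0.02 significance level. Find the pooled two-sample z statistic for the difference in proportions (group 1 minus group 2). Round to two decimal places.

p̂₁ = 541/3082 = 0.17554, p̂₂ = 825/4003 = 0.20610.
Pooled p̂ = (541+825)/(3082+4003) = 1366/7085 = 0.19280.
SE = √(0.155629 × 0.000574277) = 0.00945.
z = (0.17554 − 0.20610)/0.00945 = -0.03056/0.00945 = -3.23.
p-value = P(Z < -3.233) ≈ 0.0006. With α = 0.02, reject H₀.

z = -3.23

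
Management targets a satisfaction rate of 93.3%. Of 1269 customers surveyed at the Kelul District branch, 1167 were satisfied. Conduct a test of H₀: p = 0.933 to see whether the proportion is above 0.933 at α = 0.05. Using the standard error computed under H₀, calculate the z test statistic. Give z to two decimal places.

z = -1.91

p̂ = 1167/1269 = 0.9196.
SE = √(p₀(1−p₀)/n) = √(0.062511/1269) = 0.0070.
z = (0.9196 − 0.933)/0.0070 = -0.0134/0.0070 = -1.91.
p-value = P(Z > -1.906) ≈ 0.9717; since p > α = 0.05, fail to reject H₀.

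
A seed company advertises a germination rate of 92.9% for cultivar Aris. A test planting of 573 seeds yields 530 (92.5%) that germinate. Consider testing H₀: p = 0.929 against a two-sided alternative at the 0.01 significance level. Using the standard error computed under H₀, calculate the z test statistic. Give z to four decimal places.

z = -0.3769

p̂ = 530/573 = 0.924956.
SE = √(p₀(1−p₀)/n) = √(0.065959/573) = 0.010729.
z = (0.924956 − 0.929)/0.010729 = -0.004044/0.010729 = -0.3769.
p-value = 2·P(Z > 0.377) ≈ 0.7063. With α = 0.01, fail to reject H₀.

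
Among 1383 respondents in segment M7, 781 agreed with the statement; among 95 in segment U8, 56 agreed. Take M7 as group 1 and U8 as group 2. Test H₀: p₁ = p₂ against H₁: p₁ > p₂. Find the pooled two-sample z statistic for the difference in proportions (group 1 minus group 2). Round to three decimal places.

p̂₁ = 781/1383 ≈ 0.56471, p̂₂ = 56/95 ≈ 0.58947.
Pooled p̂ = (781+56)/(1383+95) = 837/1478 = 0.56631.
SE = √(p̂(1−p̂)(1/n₁+1/n₂)) = √(0.56631·0.43369·0.0112494) = √(0.00276289) = 0.05256.
z = (0.56471 − 0.58947)/0.05256 = -0.02476/0.05256 = -0.471.

z = -0.471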